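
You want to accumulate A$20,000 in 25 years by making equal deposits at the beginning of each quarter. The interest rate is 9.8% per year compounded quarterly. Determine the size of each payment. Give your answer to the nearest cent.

A$46.66

Level annuity due; solve FV = PMT × [((1+r)^n − 1)/r] × (1+r) for PMT.
Periodic rate r = 0.098/4 per quarter; n is counted in quarters.
With n = 100: PMT = 20,000 / ([((1+r)^n − 1)/r] × (1+r)) = A$46.66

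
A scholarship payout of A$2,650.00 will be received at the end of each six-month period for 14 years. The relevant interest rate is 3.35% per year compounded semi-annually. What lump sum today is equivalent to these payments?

A$58,843.83

This is an ordinary annuity: 28 payments of A$2,650.00 at the end of each six-month period.
Periodic rate r = 0.0335/2 per half-year; n is counted in half-years.
PV = PMT × [(1 − (1+r)^−n)/r] = 2,650 × [1 − (1+r)^−28] / r = A$58,843.83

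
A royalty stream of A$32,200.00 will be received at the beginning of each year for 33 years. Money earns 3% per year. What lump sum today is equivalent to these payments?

A$688,718.25

This is an annuity due: 33 payments of A$32,200.00 at the beginning of each year.
Periodic rate r = 0.03 per year.
PV = PMT × [(1 − (1+r)^−n)/r] × (1+r) = 32,200 × [1 − (1+r)^−33] / r × (1+r) = A$688,718.25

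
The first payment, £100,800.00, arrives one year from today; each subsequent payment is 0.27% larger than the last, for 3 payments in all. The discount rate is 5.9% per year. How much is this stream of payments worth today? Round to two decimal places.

£270,640.51

Periodic rate r = 0.059 per year.
Growing ordinary annuity: PV = PMT₁ × [1 − ((1+g)/(1+r))^n] / (r − g) = 100,800 × [1 − ((1+0.0027)/(1+r))^3] / (r − 0.0027) = £270,640.51.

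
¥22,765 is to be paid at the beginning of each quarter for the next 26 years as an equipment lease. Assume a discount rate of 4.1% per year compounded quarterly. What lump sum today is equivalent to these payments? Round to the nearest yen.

This is an annuity due: 104 payments of ¥22,765 at the beginning of each quarter.
Periodic rate r = 0.041/4 per quarter; n is counted in quarters.
PV = PMT × [(1 − (1+r)^−n)/r] × (1+r) = 22,765 × [1 − (1+r)^−104] / r × (1+r) = ¥1,466,830

¥1,466,830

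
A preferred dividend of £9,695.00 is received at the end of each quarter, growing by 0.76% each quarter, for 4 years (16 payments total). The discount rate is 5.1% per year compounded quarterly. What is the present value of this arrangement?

£147,461.88

Periodic rate r = 0.051/4 per quarter; n is counted in quarters.
Growing ordinary annuity: PV = PMT₁ × [1 − ((1+g)/(1+r))^n] / (r − g) = 9,695 × [1 − ((1+0.0076)/(1+r))^16] / (r − 0.0076) = £147,461.88.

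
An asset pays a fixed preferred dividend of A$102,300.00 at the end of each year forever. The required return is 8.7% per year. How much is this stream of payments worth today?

A$1,175,862.07

Periodic rate r = 0.087 per year.
Level perpetuity: PV = PMT / r = 102,300 / (0.087) = A$1,175,862.07.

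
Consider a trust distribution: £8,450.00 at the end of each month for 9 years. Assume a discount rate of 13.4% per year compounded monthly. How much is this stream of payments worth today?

This is an ordinary annuity: 108 payments of £8,450.00 at the end of each month.
Periodic rate r = 0.134/12 per month; n is counted in months.
PV = PMT × [(1 − (1+r)^−n)/r] = 8,450 × [1 − (1+r)^−108] / r = £528,641.91

£528,641.91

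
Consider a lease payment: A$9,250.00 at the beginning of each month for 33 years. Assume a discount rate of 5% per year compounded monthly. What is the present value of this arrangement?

This is an annuity due: 396 payments of A$9,250.00 at the beginning of each month.
Periodic rate r = 0.05/12 per month; n is counted in months.
PV = PMT × [(1 − (1+r)^−n)/r] × (1+r) = 9,250 × [1 − (1+r)^−396] / r × (1+r) = A$1,799,652.61

A$1,799,652.61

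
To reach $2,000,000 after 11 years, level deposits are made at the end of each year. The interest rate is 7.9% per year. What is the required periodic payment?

$120,795.06

Level ordinary annuity; solve FV = PMT × [((1+r)^n − 1)/r] for PMT.
Periodic rate r = 0.079 per year.
With n = 11: PMT = 2,000,000 / ([((1+r)^n − 1)/r]) = $120,795.06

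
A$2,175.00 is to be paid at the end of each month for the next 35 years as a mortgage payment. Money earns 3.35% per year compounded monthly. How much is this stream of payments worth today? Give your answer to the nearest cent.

A$537,505.62

This is an ordinary annuity: 420 payments of A$2,175.00 at the end of each month.
Periodic rate r = 0.0335/12 per month; n is counted in months.
PV = PMT × [(1 − (1+r)^−n)/r] = 2,175 × [1 − (1+r)^−420] / r = A$537,505.62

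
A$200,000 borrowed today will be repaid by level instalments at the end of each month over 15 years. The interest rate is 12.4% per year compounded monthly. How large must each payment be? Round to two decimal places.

A$2,452.04

Level ordinary annuity; solve PV = PMT × [(1 − (1+r)^−n)/r] for PMT.
Periodic rate r = 0.124/12 per month; n is counted in months.
With n = 180: PMT = 200,000 / ([(1 − (1+r)^−n)/r]) = A$2,452.04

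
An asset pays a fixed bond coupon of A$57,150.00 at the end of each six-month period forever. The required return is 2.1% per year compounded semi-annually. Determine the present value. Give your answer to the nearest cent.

Periodic rate r = 0.021/2 per half-year.
Level perpetuity: PV = PMT / r = 57,150 / (0.021/2) = A$5,442,857.14.

A$5,442,857.14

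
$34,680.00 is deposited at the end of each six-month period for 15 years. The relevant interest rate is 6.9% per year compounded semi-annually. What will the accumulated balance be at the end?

$1,775,615.19

This is an ordinary annuity: 30 deposits of $34,680.00 at the end of each six-month period.
Periodic rate r = 0.069/2 per half-year; n is counted in half-years.
FV = PMT × [((1+r)^n − 1)/r] = 34,680 × [(1+r)^30 − 1] / r = $1,775,615.19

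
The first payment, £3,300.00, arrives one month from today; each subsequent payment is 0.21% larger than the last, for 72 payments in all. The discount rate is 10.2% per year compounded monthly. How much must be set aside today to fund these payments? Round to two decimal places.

Periodic rate r = 0.102/12 per month; n is counted in months.
Growing ordinary annuity: PV = PMT₁ × [1 − ((1+g)/(1+r))^n] / (r − g) = 3,300 × [1 − ((1+0.0021)/(1+r))^72] / (r − 0.0021) = £189,589.08.

£189,589.08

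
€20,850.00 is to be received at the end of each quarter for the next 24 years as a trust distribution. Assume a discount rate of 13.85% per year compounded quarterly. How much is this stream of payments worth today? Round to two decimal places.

€579,228.29

This is an ordinary annuity: 96 payments of €20,850.00 at the end of each quarter.
Periodic rate r = 0.1385/4 per quarter; n is counted in quarters.
PV = PMT × [(1 − (1+r)^−n)/r] = 20,850 × [1 − (1+r)^−96] / r = €579,228.29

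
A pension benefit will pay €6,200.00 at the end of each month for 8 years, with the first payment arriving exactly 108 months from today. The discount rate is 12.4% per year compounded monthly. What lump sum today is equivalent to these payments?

Ordinary annuity of 96 payments, first payment at period 108.
Periodic rate r = 0.124/12 per month; n is counted in months.
The ordinary-annuity PV formula values the stream one period before the first payment (period 107); discount that back 107 periods:
PV₀ = 6,200 × [1 − (1+r)^−96] / r × (1+r)^−107 = €125,281.54

€125,281.54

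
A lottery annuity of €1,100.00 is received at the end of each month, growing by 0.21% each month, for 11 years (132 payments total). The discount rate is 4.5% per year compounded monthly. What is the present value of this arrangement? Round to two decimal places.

Periodic rate r = 0.045/12 per month; n is counted in months.
Growing ordinary annuity: PV = PMT₁ × [1 − ((1+g)/(1+r))^n] / (r − g) = 1,100 × [1 − ((1+0.0021)/(1+r))^132] / (r − 0.0021) = €130,135.14.

€130,135.14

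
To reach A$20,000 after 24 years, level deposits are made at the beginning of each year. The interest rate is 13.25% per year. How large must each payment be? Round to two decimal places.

A$124.39

Level annuity due; solve FV = PMT × [((1+r)^n − 1)/r] × (1+r) for PMT.
Periodic rate r = 0.1325 per year.
With n = 24: PMT = 20,000 / ([((1+r)^n − 1)/r] × (1+r)) = A$124.39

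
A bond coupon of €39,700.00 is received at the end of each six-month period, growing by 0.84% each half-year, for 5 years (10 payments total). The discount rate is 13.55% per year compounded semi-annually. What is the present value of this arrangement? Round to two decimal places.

Periodic rate r = 0.1355/2 per half-year; n is counted in half-years.
Growing ordinary annuity: PV = PMT₁ × [1 − ((1+g)/(1+r))^n] / (r − g) = 39,700 × [1 − ((1+0.0084)/(1+r))^10] / (r − 0.0084) = €291,338.99.

€291,338.99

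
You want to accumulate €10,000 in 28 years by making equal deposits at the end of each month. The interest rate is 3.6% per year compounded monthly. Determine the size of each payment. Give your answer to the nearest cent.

Level ordinary annuity; solve FV = PMT × [((1+r)^n − 1)/r] for PMT.
Periodic rate r = 0.036/12 per month; n is counted in months.
With n = 336: PMT = 10,000 / ([((1+r)^n − 1)/r]) = €17.28

€17.28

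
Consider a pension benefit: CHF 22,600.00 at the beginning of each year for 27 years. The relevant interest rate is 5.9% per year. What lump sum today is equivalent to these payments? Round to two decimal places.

CHF 319,360.65

This is an annuity due: 27 payments of CHF 22,600.00 at the beginning of each year.
Periodic rate r = 0.059 per year.
PV = PMT × [(1 − (1+r)^−n)/r] × (1+r) = 22,600 × [1 − (1+r)^−27] / r × (1+r) = CHF 319,360.65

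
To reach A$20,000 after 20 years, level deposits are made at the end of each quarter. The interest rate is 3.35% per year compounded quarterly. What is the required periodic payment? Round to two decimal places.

Level ordinary annuity; solve FV = PMT × [((1+r)^n − 1)/r] for PMT.
Periodic rate r = 0.0335/4 per quarter; n is counted in quarters.
With n = 80: PMT = 20,000 / ([((1+r)^n − 1)/r]) = A$176.54

A$176.54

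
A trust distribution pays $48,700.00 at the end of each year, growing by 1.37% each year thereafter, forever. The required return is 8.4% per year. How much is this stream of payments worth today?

Periodic rate r = 0.084 per year.
Growing perpetuity (Gordon): PV = PMT₁ / (r − g) = 48,700 / (r − 0.0137) = $692,745.38.

$692,745.38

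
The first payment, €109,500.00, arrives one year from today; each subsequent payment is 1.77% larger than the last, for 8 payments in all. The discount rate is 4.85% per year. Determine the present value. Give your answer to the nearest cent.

Periodic rate r = 0.0485 per year.
Growing ordinary annuity: PV = PMT₁ × [1 − ((1+g)/(1+r))^n] / (r − g) = 109,500 × [1 − ((1+0.0177)/(1+r))^8] / (r − 0.0177) = €754,446.25.

€754,446.25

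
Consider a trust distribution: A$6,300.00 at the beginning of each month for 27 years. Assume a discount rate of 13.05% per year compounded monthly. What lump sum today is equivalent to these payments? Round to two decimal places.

This is an annuity due: 324 payments of A$6,300.00 at the beginning of each month.
Periodic rate r = 0.1305/12 per month; n is counted in months.
PV = PMT × [(1 − (1+r)^−n)/r] × (1+r) = 6,300 × [1 − (1+r)^−324] / r × (1+r) = A$568,005.47

A$568,005.47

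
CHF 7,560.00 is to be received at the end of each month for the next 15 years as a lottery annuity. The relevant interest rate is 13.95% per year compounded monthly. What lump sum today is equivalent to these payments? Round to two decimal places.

This is an ordinary annuity: 180 payments of CHF 7,560.00 at the end of each month.
Periodic rate r = 0.1395/12 per month; n is counted in months.
PV = PMT × [(1 − (1+r)^−n)/r] = 7,560 × [1 − (1+r)^−180] / r = CHF 569,112.63

CHF 569,112.63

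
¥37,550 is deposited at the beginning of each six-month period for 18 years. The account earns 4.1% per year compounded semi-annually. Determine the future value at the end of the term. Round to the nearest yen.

¥2,011,687

This is an annuity due: 36 deposits of ¥37,550 at the beginning of each six-month period.
Periodic rate r = 0.041/2 per half-year; n is counted in half-years.
FV = PMT × [((1+r)^n − 1)/r] × (1+r) = 37,550 × [(1+r)^36 − 1] / r × (1+r) = ¥2,011,687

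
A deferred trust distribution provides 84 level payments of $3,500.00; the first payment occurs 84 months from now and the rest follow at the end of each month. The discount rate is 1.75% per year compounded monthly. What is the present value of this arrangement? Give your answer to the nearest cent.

Ordinary annuity of 84 payments, first payment at period 84.
Periodic rate r = 0.0175/12 per month; n is counted in months.
The ordinary-annuity PV formula values the stream one period before the first payment (period 83); discount that back 83 periods:
PV₀ = 3,500 × [1 − (1+r)^−84] / r × (1+r)^−83 = $245,014.27

$245,014.27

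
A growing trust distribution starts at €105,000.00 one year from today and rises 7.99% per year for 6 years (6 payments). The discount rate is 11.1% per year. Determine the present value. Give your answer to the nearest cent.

Periodic rate r = 0.111 per year.
Growing ordinary annuity: PV = PMT₁ × [1 − ((1+g)/(1+r))^n] / (r − g) = 105,000 × [1 − ((1+0.0799)/(1+r))^6] / (r − 0.0799) = €528,823.34.

€528,823.34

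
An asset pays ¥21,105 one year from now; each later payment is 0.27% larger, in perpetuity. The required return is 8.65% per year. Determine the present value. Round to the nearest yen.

Periodic rate r = 0.0865 per year.
Growing perpetuity (Gordon): PV = PMT₁ / (r − g) = 21,105 / (r − 0.0027) = ¥251,850.

¥251,850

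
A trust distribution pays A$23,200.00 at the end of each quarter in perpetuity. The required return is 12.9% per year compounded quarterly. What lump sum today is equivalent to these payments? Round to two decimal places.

Periodic rate r = 0.129/4 per quarter.
Level perpetuity: PV = PMT / r = 23,200 / (0.129/4) = A$719,379.84.

A$719,379.84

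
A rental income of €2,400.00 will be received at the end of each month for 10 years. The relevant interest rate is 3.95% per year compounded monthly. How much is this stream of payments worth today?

This is an ordinary annuity: 120 payments of €2,400.00 at the end of each month.
Periodic rate r = 0.0395/12 per month; n is counted in months.
PV = PMT × [(1 − (1+r)^−n)/r] = 2,400 × [1 − (1+r)^−120] / r = €237,605.70

€237,605.70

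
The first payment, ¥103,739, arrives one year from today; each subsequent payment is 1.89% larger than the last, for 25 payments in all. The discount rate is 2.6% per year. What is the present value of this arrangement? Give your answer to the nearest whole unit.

¥2,328,571

Periodic rate r = 0.026 per year.
Growing ordinary annuity: PV = PMT₁ × [1 − ((1+g)/(1+r))^n] / (r − g) = 103,739 × [1 − ((1+0.0189)/(1+r))^25] / (r − 0.0189) = ¥2,328,571.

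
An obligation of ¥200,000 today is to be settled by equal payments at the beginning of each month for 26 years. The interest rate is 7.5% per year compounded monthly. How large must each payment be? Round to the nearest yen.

¥1,450

Level annuity due; solve PV = PMT × [(1 − (1+r)^−n)/r] × (1+r) for PMT.
Periodic rate r = 0.075/12 per month; n is counted in months.
With n = 312: PMT = 200,000 / ([(1 − (1+r)^−n)/r] × (1+r)) = ¥1,450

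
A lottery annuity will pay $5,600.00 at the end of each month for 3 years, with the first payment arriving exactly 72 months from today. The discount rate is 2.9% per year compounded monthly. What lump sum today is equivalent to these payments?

$162,482.31

Ordinary annuity of 36 payments, first payment at period 72.
Periodic rate r = 0.029/12 per month; n is counted in months.
The ordinary-annuity PV formula values the stream one period before the first payment (period 71); discount that back 71 periods:
PV₀ = 5,600 × [1 − (1+r)^−36] / r × (1+r)^−71 = $162,482.31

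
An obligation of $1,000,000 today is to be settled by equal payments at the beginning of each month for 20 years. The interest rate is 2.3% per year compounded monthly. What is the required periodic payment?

Level annuity due; solve PV = PMT × [(1 − (1+r)^−n)/r] × (1+r) for PMT.
Periodic rate r = 0.023/12 per month; n is counted in months.
With n = 240: PMT = 1,000,000 / ([(1 − (1+r)^−n)/r] × (1+r)) = $5,192.18

$5,192.18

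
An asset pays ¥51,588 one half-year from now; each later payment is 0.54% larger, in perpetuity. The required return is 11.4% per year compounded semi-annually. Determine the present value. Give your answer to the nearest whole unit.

Periodic rate r = 0.114/2 per half-year.
Growing perpetuity (Gordon): PV = PMT₁ / (r − g) = 51,588 / (r − 0.0054) = ¥999,767.

¥999,767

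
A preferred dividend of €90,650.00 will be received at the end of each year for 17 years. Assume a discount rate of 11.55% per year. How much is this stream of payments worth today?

€662,442.39

This is an ordinary annuity: 17 payments of €90,650.00 at the end of each year.
Periodic rate r = 0.1155 per year.
PV = PMT × [(1 − (1+r)^−n)/r] = 90,650 × [1 − (1+r)^−17] / r = €662,442.39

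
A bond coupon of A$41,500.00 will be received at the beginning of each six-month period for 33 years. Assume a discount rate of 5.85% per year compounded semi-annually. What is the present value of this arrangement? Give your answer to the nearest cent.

This is an annuity due: 66 payments of A$41,500.00 at the beginning of each six-month period.
Periodic rate r = 0.0585/2 per half-year; n is counted in half-years.
PV = PMT × [(1 − (1+r)^−n)/r] × (1+r) = 41,500 × [1 − (1+r)^−66] / r × (1+r) = A$1,242,499.69

A$1,242,499.69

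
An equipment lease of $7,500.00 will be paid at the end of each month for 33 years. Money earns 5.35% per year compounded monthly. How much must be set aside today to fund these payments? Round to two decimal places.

This is an ordinary annuity: 396 payments of $7,500.00 at the end of each month.
Periodic rate r = 0.0535/12 per month; n is counted in months.
PV = PMT × [(1 − (1+r)^−n)/r] = 7,500 × [1 − (1+r)^−396] / r = $1,393,277.51

$1,393,277.51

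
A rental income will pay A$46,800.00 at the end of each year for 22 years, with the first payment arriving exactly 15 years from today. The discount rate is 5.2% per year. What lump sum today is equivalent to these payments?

Ordinary annuity of 22 payments, first payment at period 15.
Periodic rate r = 0.052 per year.
The ordinary-annuity PV formula values the stream one period before the first payment (period 14); discount that back 14 periods:
PV₀ = 46,800 × [1 − (1+r)^−22] / r × (1+r)^−14 = A$297,508.12

A$297,508.12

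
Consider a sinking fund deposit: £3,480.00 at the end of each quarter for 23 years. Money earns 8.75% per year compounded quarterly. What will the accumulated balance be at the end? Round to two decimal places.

This is an ordinary annuity: 92 deposits of £3,480.00 at the end of each quarter.
Periodic rate r = 0.0875/4 per quarter; n is counted in quarters.
FV = PMT × [((1+r)^n − 1)/r] = 3,480 × [(1+r)^92 − 1] / r = £1,005,647.40

£1,005,647.40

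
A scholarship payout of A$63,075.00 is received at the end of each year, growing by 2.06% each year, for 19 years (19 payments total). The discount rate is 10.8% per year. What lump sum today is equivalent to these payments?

Periodic rate r = 0.108 per year.
Growing ordinary annuity: PV = PMT₁ × [1 − ((1+g)/(1+r))^n] / (r − g) = 63,075 × [1 − ((1+0.0206)/(1+r))^19] / (r − 0.0206) = A$570,205.13.

A$570,205.13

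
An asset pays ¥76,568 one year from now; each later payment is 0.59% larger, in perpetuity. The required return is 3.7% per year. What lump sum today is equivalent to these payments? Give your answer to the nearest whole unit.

¥2,461,994

Periodic rate r = 0.037 per year.
Growing perpetuity (Gordon): PV = PMT₁ / (r − g) = 76,568 / (r − 0.0059) = ¥2,461,994.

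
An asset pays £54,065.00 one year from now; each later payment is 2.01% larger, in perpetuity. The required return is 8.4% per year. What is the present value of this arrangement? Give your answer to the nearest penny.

£846,087.64

Periodic rate r = 0.084 per year.
Growing perpetuity (Gordon): PV = PMT₁ / (r − g) = 54,065 / (r − 0.0201) = £846,087.64.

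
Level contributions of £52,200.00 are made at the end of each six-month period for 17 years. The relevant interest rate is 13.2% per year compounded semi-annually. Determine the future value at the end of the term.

£6,157,278.37

This is an ordinary annuity: 34 deposits of £52,200.00 at the end of each six-month period.
Periodic rate r = 0.132/2 per half-year; n is counted in half-years.
FV = PMT × [((1+r)^n − 1)/r] = 52,200 × [(1+r)^34 − 1] / r = £6,157,278.37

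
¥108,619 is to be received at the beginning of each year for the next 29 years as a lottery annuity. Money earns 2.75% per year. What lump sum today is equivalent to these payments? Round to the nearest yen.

This is an annuity due: 29 payments of ¥108,619 at the beginning of each year.
Periodic rate r = 0.0275 per year.
PV = PMT × [(1 − (1+r)^−n)/r] × (1+r) = 108,619 × [1 − (1+r)^−29] / r × (1+r) = ¥2,210,486

¥2,210,486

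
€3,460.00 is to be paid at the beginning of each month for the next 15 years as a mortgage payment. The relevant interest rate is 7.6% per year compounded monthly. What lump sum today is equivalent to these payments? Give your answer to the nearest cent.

€373,313.82

This is an annuity due: 180 payments of €3,460.00 at the beginning of each month.
Periodic rate r = 0.076/12 per month; n is counted in months.
PV = PMT × [(1 − (1+r)^−n)/r] × (1+r) = 3,460 × [1 − (1+r)^−180] / r × (1+r) = €373,313.82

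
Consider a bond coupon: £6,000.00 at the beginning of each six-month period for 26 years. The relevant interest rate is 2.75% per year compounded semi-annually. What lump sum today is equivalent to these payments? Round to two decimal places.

This is an annuity due: 52 payments of £6,000.00 at the beginning of each six-month period.
Periodic rate r = 0.0275/2 per half-year; n is counted in half-years.
PV = PMT × [(1 − (1+r)^−n)/r] × (1+r) = 6,000 × [1 − (1+r)^−52] / r × (1+r) = £224,906.17

£224,906.17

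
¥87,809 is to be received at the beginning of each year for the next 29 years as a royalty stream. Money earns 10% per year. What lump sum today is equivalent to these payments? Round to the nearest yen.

¥905,009

This is an annuity due: 29 payments of ¥87,809 at the beginning of each year.
Periodic rate r = 0.1 per year.
PV = PMT × [(1 − (1+r)^−n)/r] × (1+r) = 87,809 × [1 − (1+r)^−29] / r × (1+r) = ¥905,009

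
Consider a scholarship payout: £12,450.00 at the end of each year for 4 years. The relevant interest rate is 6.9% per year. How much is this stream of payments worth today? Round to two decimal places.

£42,266.16

This is an ordinary annuity: 4 payments of £12,450.00 at the end of each year.
Periodic rate r = 0.069 per year.
PV = PMT × [(1 − (1+r)^−n)/r] = 12,450 × [1 − (1+r)^−4] / r = £42,266.16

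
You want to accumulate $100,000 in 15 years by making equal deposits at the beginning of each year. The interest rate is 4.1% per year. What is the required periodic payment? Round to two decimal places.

Level annuity due; solve FV = PMT × [((1+r)^n − 1)/r] × (1+r) for PMT.
Periodic rate r = 0.041 per year.
With n = 15: PMT = 100,000 / ([((1+r)^n − 1)/r] × (1+r)) = $4,761.88

$4,761.88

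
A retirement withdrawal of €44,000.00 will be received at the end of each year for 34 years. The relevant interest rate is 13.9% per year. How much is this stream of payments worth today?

€312,756.83

This is an ordinary annuity: 34 payments of €44,000.00 at the end of each year.
Periodic rate r = 0.139 per year.
PV = PMT × [(1 − (1+r)^−n)/r] = 44,000 × [1 − (1+r)^−34] / r = €312,756.83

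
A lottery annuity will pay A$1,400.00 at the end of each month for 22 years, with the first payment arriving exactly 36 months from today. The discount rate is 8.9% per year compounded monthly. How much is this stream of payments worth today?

A$125,027.05

Ordinary annuity of 264 payments, first payment at period 36.
Periodic rate r = 0.089/12 per month; n is counted in months.
The ordinary-annuity PV formula values the stream one period before the first payment (period 35); discount that back 35 periods:
PV₀ = 1,400 × [1 − (1+r)^−264] / r × (1+r)^−35 = A$125,027.05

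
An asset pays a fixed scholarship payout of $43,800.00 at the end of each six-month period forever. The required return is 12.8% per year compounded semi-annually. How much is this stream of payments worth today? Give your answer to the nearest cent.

Periodic rate r = 0.128/2 per half-year.
Level perpetuity: PV = PMT / r = 43,800 / (0.128/2) = $684,375.00.

$684,375.00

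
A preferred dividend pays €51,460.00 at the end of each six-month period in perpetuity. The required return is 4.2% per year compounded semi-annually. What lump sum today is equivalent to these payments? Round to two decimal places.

€2,450,476.19

Periodic rate r = 0.042/2 per half-year.
Level perpetuity: PV = PMT / r = 51,460 / (0.042/2) = €2,450,476.19.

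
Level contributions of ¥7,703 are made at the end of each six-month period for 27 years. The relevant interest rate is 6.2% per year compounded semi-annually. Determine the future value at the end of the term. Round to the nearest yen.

This is an ordinary annuity: 54 deposits of ¥7,703 at the end of each six-month period.
Periodic rate r = 0.062/2 per half-year; n is counted in half-years.
FV = PMT × [((1+r)^n − 1)/r] = 7,703 × [(1+r)^54 − 1] / r = ¥1,043,527

¥1,043,527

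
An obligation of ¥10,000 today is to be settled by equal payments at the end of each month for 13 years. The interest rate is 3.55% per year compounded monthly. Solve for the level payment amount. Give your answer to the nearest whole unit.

Level ordinary annuity; solve PV = PMT × [(1 − (1+r)^−n)/r] for PMT.
Periodic rate r = 0.0355/12 per month; n is counted in months.
With n = 156: PMT = 10,000 / ([(1 − (1+r)^−n)/r]) = ¥80

¥80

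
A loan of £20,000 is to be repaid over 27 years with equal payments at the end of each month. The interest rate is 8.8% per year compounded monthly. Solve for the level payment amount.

£161.84

Level ordinary annuity; solve PV = PMT × [(1 − (1+r)^−n)/r] for PMT.
Periodic rate r = 0.088/12 per month; n is counted in months.
With n = 324: PMT = 20,000 / ([(1 − (1+r)^−n)/r]) = £161.84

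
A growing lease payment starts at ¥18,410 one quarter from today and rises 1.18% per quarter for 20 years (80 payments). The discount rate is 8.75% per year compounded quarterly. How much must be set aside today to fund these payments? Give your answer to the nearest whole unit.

¥1,000,190

Periodic rate r = 0.0875/4 per quarter; n is counted in quarters.
Growing ordinary annuity: PV = PMT₁ × [1 − ((1+g)/(1+r))^n] / (r − g) = 18,410 × [1 − ((1+0.0118)/(1+r))^80] / (r − 0.0118) = ¥1,000,190.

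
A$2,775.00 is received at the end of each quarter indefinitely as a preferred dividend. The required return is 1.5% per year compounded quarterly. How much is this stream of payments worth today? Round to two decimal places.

Periodic rate r = 0.015/4 per quarter.
Level perpetuity: PV = PMT / r = 2,775 / (0.015/4) = A$740,000.00.

A$740,000.00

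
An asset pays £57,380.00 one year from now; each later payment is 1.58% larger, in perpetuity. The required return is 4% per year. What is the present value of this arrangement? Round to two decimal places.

Periodic rate r = 0.04 per year.
Growing perpetuity (Gordon): PV = PMT₁ / (r − g) = 57,380 / (r − 0.0158) = £2,371,074.38.

£2,371,074.38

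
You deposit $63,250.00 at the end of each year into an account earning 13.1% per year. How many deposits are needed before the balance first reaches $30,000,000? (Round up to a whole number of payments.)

34 payments

Periodic rate r = 0.131 per year.
Ordinary annuity FV: 30,000,000 = 63,250 × [((1+r)^n − 1)/r].
(1+r)^n = 1 + 30,000,000 × r / 63,250, so n = ln(1 + 30,000,000·r/63,250) / ln(1+r) = 33.67.
Round up to a whole number of payments: n = 34.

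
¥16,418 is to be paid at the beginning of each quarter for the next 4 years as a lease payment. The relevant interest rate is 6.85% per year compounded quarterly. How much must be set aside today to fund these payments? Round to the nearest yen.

This is an annuity due: 16 payments of ¥16,418 at the beginning of each quarter.
Periodic rate r = 0.0685/4 per quarter; n is counted in quarters.
PV = PMT × [(1 − (1+r)^−n)/r] × (1+r) = 16,418 × [1 − (1+r)^−16] / r × (1+r) = ¥231,986

¥231,986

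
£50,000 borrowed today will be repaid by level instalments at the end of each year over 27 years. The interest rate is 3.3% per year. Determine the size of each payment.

Level ordinary annuity; solve PV = PMT × [(1 − (1+r)^−n)/r] for PMT.
Periodic rate r = 0.033 per year.
With n = 27: PMT = 50,000 / ([(1 − (1+r)^−n)/r]) = £2,826.26

£2,826.26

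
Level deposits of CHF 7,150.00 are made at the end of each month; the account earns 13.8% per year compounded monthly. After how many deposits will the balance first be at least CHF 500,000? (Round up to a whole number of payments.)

Periodic rate r = 0.138/12 per month; n is counted in months.
Ordinary annuity FV: 500,000 = 7,150 × [((1+r)^n − 1)/r].
(1+r)^n = 1 + 500,000 × r / 7,150, so n = ln(1 + 500,000·r/7,150) / ln(1+r) = 51.61.
Round up to a whole number of payments: n = 52.

52 payments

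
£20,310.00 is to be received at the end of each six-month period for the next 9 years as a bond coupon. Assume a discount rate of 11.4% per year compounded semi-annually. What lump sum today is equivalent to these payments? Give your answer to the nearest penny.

This is an ordinary annuity: 18 payments of £20,310.00 at the end of each six-month period.
Periodic rate r = 0.114/2 per half-year; n is counted in half-years.
PV = PMT × [(1 − (1+r)^−n)/r] = 20,310 × [1 − (1+r)^−18] / r = £224,949.09

£224,949.09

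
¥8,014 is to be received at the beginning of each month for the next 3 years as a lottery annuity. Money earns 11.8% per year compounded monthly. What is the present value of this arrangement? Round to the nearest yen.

¥244,356

This is an annuity due: 36 payments of ¥8,014 at the beginning of each month.
Periodic rate r = 0.118/12 per month; n is counted in months.
PV = PMT × [(1 − (1+r)^−n)/r] × (1+r) = 8,014 × [1 − (1+r)^−36] / r × (1+r) = ¥244,356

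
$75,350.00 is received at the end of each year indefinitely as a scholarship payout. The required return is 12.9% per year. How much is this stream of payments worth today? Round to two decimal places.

$584,108.53

Periodic rate r = 0.129 per year.
Level perpetuity: PV = PMT / r = 75,350 / (0.129) = $584,108.53.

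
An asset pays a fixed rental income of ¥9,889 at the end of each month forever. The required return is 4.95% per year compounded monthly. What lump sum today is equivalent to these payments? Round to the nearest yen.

Periodic rate r = 0.0495/12 per month.
Level perpetuity: PV = PMT / r = 9,889 / (0.0495/12) = ¥2,397,333.

¥2,397,333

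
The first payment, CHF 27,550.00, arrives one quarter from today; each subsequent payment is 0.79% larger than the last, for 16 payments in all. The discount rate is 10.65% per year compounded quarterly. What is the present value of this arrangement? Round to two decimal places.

CHF 375,348.12

Periodic rate r = 0.1065/4 per quarter; n is counted in quarters.
Growing ordinary annuity: PV = PMT₁ × [1 − ((1+g)/(1+r))^n] / (r − g) = 27,550 × [1 − ((1+0.0079)/(1+r))^16] / (r − 0.0079) = CHF 375,348.12.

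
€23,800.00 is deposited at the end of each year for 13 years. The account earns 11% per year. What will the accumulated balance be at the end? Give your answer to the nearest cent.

€623,836.98

This is an ordinary annuity: 13 deposits of €23,800.00 at the end of each year.
Periodic rate r = 0.11 per year.
FV = PMT × [((1+r)^n − 1)/r] = 23,800 × [(1+r)^13 − 1] / r = €623,836.98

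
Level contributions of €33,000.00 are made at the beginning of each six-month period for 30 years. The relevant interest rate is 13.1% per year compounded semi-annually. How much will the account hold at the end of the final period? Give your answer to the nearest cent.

This is an annuity due: 60 deposits of €33,000.00 at the beginning of each six-month period.
Periodic rate r = 0.131/2 per half-year; n is counted in half-years.
FV = PMT × [((1+r)^n − 1)/r] × (1+r) = 33,000 × [(1+r)^60 − 1] / r × (1+r) = €23,619,645.76

€23,619,645.76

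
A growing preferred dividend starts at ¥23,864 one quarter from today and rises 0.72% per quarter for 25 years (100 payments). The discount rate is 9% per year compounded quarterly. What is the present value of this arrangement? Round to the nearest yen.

¥1,214,363

Periodic rate r = 0.09/4 per quarter; n is counted in quarters.
Growing ordinary annuity: PV = PMT₁ × [1 − ((1+g)/(1+r))^n] / (r − g) = 23,864 × [1 − ((1+0.0072)/(1+r))^100] / (r − 0.0072) = ¥1,214,363.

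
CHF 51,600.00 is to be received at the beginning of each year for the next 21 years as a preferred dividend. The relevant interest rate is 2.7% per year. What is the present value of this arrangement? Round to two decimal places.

CHF 841,010.22

This is an annuity due: 21 payments of CHF 51,600.00 at the beginning of each year.
Periodic rate r = 0.027 per year.
PV = PMT × [(1 − (1+r)^−n)/r] × (1+r) = 51,600 × [1 − (1+r)^−21] / r × (1+r) = CHF 841,010.22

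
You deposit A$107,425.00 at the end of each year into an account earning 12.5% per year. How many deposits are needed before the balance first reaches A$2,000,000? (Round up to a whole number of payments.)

Periodic rate r = 0.125 per year.
Ordinary annuity FV: 2,000,000 = 107,425 × [((1+r)^n − 1)/r].
(1+r)^n = 1 + 2,000,000 × r / 107,425, so n = ln(1 + 2,000,000·r/107,425) / ln(1+r) = 10.21.
Round up to a whole number of payments: n = 11.

11 payments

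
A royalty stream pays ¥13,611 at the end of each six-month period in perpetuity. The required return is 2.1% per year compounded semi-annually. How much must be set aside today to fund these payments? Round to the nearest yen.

Periodic rate r = 0.021/2 per half-year.
Level perpetuity: PV = PMT / r = 13,611 / (0.021/2) = ¥1,296,286.

¥1,296,286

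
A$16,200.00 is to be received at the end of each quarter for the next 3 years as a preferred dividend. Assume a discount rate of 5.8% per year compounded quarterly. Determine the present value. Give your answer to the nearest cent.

A$177,253.19

This is an ordinary annuity: 12 payments of A$16,200.00 at the end of each quarter.
Periodic rate r = 0.058/4 per quarter; n is counted in quarters.
PV = PMT × [(1 − (1+r)^−n)/r] = 16,200 × [1 − (1+r)^−12] / r = A$177,253.19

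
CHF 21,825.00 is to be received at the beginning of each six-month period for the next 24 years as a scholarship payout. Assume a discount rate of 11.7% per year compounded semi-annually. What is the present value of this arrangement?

This is an annuity due: 48 payments of CHF 21,825.00 at the beginning of each six-month period.
Periodic rate r = 0.117/2 per half-year; n is counted in half-years.
PV = PMT × [(1 − (1+r)^−n)/r] × (1+r) = 21,825 × [1 − (1+r)^−48] / r × (1+r) = CHF 369,119.26

CHF 369,119.26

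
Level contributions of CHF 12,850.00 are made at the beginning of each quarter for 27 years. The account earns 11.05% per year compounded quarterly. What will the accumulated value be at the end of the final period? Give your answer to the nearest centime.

CHF 8,591,399.08

This is an annuity due: 108 deposits of CHF 12,850.00 at the beginning of each quarter.
Periodic rate r = 0.1105/4 per quarter; n is counted in quarters.
FV = PMT × [((1+r)^n − 1)/r] × (1+r) = 12,850 × [(1+r)^108 − 1] / r × (1+r) = CHF 8,591,399.08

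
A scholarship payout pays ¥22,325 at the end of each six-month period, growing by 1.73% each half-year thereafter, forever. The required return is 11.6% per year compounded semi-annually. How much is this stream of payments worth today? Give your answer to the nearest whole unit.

Periodic rate r = 0.116/2 per half-year.
Growing perpetuity (Gordon): PV = PMT₁ / (r − g) = 22,325 / (r − 0.0173) = ¥548,526.

¥548,526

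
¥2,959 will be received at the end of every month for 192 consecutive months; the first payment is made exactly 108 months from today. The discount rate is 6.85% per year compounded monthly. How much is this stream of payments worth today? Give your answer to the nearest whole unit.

Ordinary annuity of 192 payments, first payment at period 108.
Periodic rate r = 0.0685/12 per month; n is counted in months.
The ordinary-annuity PV formula values the stream one period before the first payment (period 107); discount that back 107 periods:
PV₀ = 2,959 × [1 − (1+r)^−192] / r × (1+r)^−107 = ¥187,407

¥187,407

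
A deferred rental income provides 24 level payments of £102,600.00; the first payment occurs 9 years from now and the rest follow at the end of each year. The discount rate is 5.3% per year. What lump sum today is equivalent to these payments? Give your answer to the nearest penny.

£909,871.09

Ordinary annuity of 24 payments, first payment at period 9.
Periodic rate r = 0.053 per year.
The ordinary-annuity PV formula values the stream one period before the first payment (period 8); discount that back 8 periods:
PV₀ = 102,600 × [1 − (1+r)^−24] / r × (1+r)^−8 = £909,871.09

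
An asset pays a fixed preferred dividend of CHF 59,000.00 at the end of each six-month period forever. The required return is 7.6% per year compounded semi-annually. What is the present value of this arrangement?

Periodic rate r = 0.076/2 per half-year.
Level perpetuity: PV = PMT / r = 59,000 / (0.076/2) = CHF 1,552,631.58.

CHF 1,552,631.58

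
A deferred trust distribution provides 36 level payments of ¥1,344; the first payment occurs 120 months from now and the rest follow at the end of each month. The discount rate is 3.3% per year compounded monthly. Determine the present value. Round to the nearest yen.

¥33,181

Ordinary annuity of 36 payments, first payment at period 120.
Periodic rate r = 0.033/12 per month; n is counted in months.
The ordinary-annuity PV formula values the stream one period before the first payment (period 119); discount that back 119 periods:
PV₀ = 1,344 × [1 − (1+r)^−36] / r × (1+r)^−119 = ¥33,181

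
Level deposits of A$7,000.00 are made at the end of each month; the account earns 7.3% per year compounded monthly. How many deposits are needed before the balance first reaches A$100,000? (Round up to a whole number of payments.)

14 payments

Periodic rate r = 0.073/12 per month; n is counted in months.
Ordinary annuity FV: 100,000 = 7,000 × [((1+r)^n − 1)/r].
(1+r)^n = 1 + 100,000 × r / 7,000, so n = ln(1 + 100,000·r/7,000) / ln(1+r) = 13.74.
Round up to a whole number of payments: n = 14.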